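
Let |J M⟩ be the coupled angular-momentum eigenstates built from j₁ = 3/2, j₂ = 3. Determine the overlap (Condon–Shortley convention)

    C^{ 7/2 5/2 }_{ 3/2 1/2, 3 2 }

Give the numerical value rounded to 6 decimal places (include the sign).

√[8·1!2!5!/9! · 2!1!5!1!6!1!] = √(6400/7)
  +(−1)^0/∏(0,1,1,5,1,0)! = 1/120  (running 1/120)
  +(−1)^1/∏(1,0,0,4,2,1)! = -1/48  (running -1/80)
⟨..|..⟩ = √(6400/7)·(-1/80) = -0.377964

−√(1/7) ≈ -0.377964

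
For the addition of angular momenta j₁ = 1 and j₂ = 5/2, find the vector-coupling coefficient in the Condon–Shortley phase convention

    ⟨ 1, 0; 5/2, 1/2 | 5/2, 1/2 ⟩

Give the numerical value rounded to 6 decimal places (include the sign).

√[6·1!1!4!/7! · 1!1!3!2!3!2!] = √(144/35)
  +(−1)^0/∏(0,1,1,3,0,1)! = 1/6  (running 1/6)
  +(−1)^1/∏(1,0,0,2,1,2)! = -1/4  (running -1/12)
⟨..|..⟩ = √(144/35)·(-1/12) = -0.169031

-0.169031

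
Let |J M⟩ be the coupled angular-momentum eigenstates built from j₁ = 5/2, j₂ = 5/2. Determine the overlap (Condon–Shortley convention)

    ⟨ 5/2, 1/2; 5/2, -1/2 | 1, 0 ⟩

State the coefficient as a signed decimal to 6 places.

+√(1/70) ≈ +0.119523

triangle: 4!*1!*1!/7! = 24/5040
(j±m)!: 3!*2!*2!*3!*1!*1! = 144
prefactor² = (2J+1)*Δ*N² = 72/35
  k=1: −1/(1!*3!*1!*1!*0!*0!) = -1/6
  k=2: +1/(2!*2!*0!*0!*1!*1!) = 1/4
Σ = 1/12  ⇒  CG² = 72/35*1/12² = 1/70
CG = +√(1/70) = +0.119523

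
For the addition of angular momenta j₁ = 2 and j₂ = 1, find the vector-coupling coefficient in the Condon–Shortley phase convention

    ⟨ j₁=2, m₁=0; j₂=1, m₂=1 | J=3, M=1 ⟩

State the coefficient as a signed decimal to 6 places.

√[7·0!4!2!/7! · 2!2!2!0!4!2!] = √(128/5)
  +(−1)^0/∏(0,0,2,2,2,0)! = 1/8  (running 1/8)
⟨..|..⟩ = √(128/5)·(1/8) = +0.632456

+√(2/5) = +0.632456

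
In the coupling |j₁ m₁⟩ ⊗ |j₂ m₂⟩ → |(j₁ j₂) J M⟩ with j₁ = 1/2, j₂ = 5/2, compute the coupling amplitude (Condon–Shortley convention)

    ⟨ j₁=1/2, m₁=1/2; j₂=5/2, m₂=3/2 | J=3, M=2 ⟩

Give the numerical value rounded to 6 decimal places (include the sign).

+0.912871  (= +√(5/6))

triangle: 0!*1!*5!/7! = 120/5040
(j±m)!: 1!*0!*4!*1!*5!*1! = 2880
prefactor² = (2J+1)*Δ*N² = 480
  k=0: +1/(0!*0!*0!*4!*1!*1!) = 1/24
Σ = 1/24  ⇒  CG² = 480*1/24² = 5/6
CG = +√(5/6) = +0.912871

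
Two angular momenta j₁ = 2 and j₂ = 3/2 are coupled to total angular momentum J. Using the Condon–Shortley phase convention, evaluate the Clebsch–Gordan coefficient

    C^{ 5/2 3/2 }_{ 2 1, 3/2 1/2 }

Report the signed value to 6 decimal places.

+0.169031

j₁+j₂−J=1  J+j₁−j₂=3  J−j₁+j₂=2  j₁+j₂+J+1=7
(j₁±m₁, j₂±m₂, J±M) = (3,1,2,1,4,1)
P² = 144/35
sum k=0..1:
  [0] +1/4 = 1/4
  [1] −1/6 = -1/6
S = 1/12
C² = P²·S² = 1/35 ; C = +0.169031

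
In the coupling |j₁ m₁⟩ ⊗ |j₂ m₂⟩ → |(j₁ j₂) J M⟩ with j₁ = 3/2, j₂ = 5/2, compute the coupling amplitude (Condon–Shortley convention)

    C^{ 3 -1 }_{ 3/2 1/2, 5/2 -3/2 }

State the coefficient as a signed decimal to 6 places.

√[7·1!2!4!/8! · 2!1!1!4!2!4!] = √(96/5)
  +(−1)^0/∏(0,1,1,1,1,3)! = 1/6  (running 1/6)
  +(−1)^1/∏(1,0,0,0,2,4)! = -1/48  (running 7/48)
⟨..|..⟩ = √(96/5)·(7/48) = +0.639010

+0.639010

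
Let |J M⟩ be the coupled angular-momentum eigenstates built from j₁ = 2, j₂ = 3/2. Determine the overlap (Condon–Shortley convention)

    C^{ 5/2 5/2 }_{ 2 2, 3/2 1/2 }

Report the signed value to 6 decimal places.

+0.755929  (= +√(4/7))

j₁+j₂−J=1  J+j₁−j₂=3  J−j₁+j₂=2  j₁+j₂+J+1=7
(j₁±m₁, j₂±m₂, J±M) = (4,0,2,1,5,0)
P² = 576/7
sum k=0..0:
  [0] +1/12 = 1/12
S = 1/12
C² = P²·S² = 4/7 ; C = +0.755929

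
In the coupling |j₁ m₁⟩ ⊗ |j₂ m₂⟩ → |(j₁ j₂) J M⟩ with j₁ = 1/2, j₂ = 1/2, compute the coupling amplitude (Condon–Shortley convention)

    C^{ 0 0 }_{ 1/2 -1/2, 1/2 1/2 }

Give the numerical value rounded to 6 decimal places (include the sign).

√[1·1!0!0!/2! · 0!1!1!0!0!0!] = √(1/2)
  +(−1)^1/∏(1,0,0,0,0,0)! = -1  (running -1)
⟨..|..⟩ = √(1/2)·(-1) = -0.707107

−√(1/2) = -0.707107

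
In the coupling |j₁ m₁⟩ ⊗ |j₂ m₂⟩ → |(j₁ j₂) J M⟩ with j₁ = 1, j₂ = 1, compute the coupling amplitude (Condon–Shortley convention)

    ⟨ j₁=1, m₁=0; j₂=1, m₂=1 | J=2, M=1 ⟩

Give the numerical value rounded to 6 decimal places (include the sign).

√[5·0!2!2!/5! · 1!1!2!0!3!1!] = √(2)
  +(−1)^0/∏(0,0,1,2,1,0)! = 1/2  (running 1/2)
⟨..|..⟩ = √(2)·(1/2) = +0.707107

+√(1/2) = +0.707107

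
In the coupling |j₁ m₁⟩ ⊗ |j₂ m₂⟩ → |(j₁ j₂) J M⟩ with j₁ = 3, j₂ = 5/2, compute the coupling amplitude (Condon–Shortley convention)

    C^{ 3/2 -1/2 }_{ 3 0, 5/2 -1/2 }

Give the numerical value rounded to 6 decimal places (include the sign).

+0.338062  (= +√(4/35))

triangle: 4!×2!×1!/8! = 48/40320
(j±m)!: 3!×3!×2!×3!×1!×2! = 864
prefactor² = (2J+1)×Δ×N² = 144/35
  k=1: −1/(1!×3!×2!×1!×0!×0!) = -1/12
  k=2: +1/(2!×2!×1!×0!×1!×1!) = 1/4
Σ = 1/6  ⇒  CG² = 144/35×1/6² = 4/35
CG = +√(4/35) = +0.338062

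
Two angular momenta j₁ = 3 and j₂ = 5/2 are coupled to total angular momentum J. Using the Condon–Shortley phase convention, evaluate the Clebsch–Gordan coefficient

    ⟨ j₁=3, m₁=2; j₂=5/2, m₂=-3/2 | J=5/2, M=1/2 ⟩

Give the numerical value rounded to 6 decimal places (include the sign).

+√(1/14) ≈ +0.267261

triangle: 3!×3!×2!/9! = 72/362880
(j±m)!: 5!×1!×1!×4!×3!×2! = 34560
prefactor² = (2J+1)×Δ×N² = 288/7
  k=0: +1/(0!×3!×1!×1!×2!×1!) = 1/12
  k=1: −1/(1!×2!×0!×0!×3!×2!) = -1/24
Σ = 1/24  ⇒  CG² = 288/7×1/24² = 1/14
CG = +√(1/14) = +0.267261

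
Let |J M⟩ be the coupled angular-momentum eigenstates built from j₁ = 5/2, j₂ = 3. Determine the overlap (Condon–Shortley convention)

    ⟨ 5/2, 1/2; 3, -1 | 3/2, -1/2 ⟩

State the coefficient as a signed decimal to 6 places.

√[4·4!1!2!/8! · 3!2!2!4!1!2!] = √(192/35)
  +(−1)^1/∏(1,3,1,1,0,1)! = -1/6  (running -1/6)
  +(−1)^2/∏(2,2,0,0,1,2)! = 1/8  (running -1/24)
⟨..|..⟩ = √(192/35)·(-1/24) = -0.097590

−√(1/105) = -0.097590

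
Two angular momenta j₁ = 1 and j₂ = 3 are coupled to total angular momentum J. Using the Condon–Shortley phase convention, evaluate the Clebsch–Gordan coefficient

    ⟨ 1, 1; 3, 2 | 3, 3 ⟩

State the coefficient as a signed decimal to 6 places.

√[7·1!1!5!/8! · 2!0!5!1!6!0!] = √(3600)
  +(−1)^0/∏(0,1,0,5,1,0)! = 1/120  (running 1/120)
⟨..|..⟩ = √(3600)·(1/120) = +0.500000

+√(1/4) ≈ +0.500000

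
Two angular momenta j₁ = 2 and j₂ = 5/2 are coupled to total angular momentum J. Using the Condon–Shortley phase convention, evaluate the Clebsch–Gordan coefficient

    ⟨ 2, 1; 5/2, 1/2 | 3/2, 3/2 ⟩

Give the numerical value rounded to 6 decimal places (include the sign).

triangle: 3!×1!×2!/7! = 12/5040
(j±m)!: 3!×1!×3!×2!×3!×0! = 432
prefactor² = (2J+1)×Δ×N² = 144/35
  k=1: −1/(1!×2!×0!×2!×1!×0!) = -1/4
Σ = -1/4  ⇒  CG² = 144/35×(-1/4)² = 9/35
CG = −√(9/35) = -0.507093

−√(9/35) = -0.507093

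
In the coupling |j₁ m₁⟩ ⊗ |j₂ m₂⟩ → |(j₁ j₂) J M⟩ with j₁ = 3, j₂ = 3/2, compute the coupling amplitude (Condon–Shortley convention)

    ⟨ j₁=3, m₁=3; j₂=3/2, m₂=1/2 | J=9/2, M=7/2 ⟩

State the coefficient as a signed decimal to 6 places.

+√(1/3) = +0.577350

j₁+j₂−J=0  J+j₁−j₂=6  J−j₁+j₂=3  j₁+j₂+J+1=10
(j₁±m₁, j₂±m₂, J±M) = (6,0,2,1,8,1)
P² = 691200
sum k=0..0:
  [0] +1/1440 = 1/1440
S = 1/1440
C² = P²·S² = 1/3 ; C = +0.577350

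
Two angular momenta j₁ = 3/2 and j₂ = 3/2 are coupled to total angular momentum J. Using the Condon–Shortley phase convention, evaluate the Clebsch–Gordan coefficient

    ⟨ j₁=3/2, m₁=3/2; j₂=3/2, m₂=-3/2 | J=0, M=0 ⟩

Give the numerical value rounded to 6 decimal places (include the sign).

+0.500000

triangle: 3!·0!·0!/4! = 6/24
(j±m)!: 3!·0!·0!·3!·0!·0! = 36
prefactor² = (2J+1)·Δ·N² = 9
  k=0: +1/(0!·3!·0!·0!·0!·0!) = 1/6
Σ = 1/6  ⇒  CG² = 9·1/6² = 1/4
CG = +√(1/4) = +0.500000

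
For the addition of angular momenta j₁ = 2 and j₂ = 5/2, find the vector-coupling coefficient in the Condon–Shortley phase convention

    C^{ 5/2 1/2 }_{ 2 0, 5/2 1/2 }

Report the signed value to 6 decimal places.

√[6·2!2!3!/8! · 2!2!3!2!3!2!] = √(72/35)
  +(−1)^0/∏(0,2,2,3,0,0)! = 1/24  (running 1/24)
  +(−1)^1/∏(1,1,1,2,1,1)! = -1/2  (running -11/24)
  +(−1)^2/∏(2,0,0,1,2,2)! = 1/8  (running -1/3)
⟨..|..⟩ = √(72/35)·(-1/3) = -0.478091

-0.478091  (= −√(8/35))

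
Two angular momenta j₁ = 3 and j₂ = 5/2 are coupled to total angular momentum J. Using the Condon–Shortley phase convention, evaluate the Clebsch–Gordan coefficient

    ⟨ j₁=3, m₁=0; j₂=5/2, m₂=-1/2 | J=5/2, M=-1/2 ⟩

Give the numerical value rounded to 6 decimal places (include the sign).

−√(8/105) = -0.276026

√[6·3!3!2!/9! · 3!3!2!3!2!3!] = √(216/35)
  +(−1)^0/∏(0,3,3,2,0,0)! = 1/72  (running 1/72)
  +(−1)^1/∏(1,2,2,1,1,1)! = -1/4  (running -17/72)
  +(−1)^2/∏(2,1,1,0,2,2)! = 1/8  (running -1/9)
⟨..|..⟩ = √(216/35)·(-1/9) = -0.276026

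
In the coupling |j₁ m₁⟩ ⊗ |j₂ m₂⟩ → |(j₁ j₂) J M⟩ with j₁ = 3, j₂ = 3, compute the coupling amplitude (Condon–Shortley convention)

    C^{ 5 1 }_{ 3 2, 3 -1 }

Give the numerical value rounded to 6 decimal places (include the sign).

j₁+j₂−J=1  J+j₁−j₂=5  J−j₁+j₂=5  j₁+j₂+J+1=12
(j₁±m₁, j₂±m₂, J±M) = (5,1,2,4,6,4)
P² = 230400/7
sum k=0..1:
  [0] +1/288 = 1/288
  [1] −1/2880 = -1/2880
S = 1/320
C² = P²·S² = 9/28 ; C = +0.566947

+0.566947  (= +√(9/28))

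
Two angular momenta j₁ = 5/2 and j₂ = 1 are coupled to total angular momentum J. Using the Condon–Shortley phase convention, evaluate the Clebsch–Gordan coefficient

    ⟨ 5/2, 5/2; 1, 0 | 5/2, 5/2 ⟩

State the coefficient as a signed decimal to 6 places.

triangle: 1!*4!*1!/7! = 24/5040
(j±m)!: 5!*0!*1!*1!*5!*0! = 14400
prefactor² = (2J+1)*Δ*N² = 2880/7
  k=0: +1/(0!*1!*0!*1!*4!*0!) = 1/24
Σ = 1/24  ⇒  CG² = 2880/7*1/24² = 5/7
CG = +√(5/7) = +0.845154

+√(5/7) = +0.845154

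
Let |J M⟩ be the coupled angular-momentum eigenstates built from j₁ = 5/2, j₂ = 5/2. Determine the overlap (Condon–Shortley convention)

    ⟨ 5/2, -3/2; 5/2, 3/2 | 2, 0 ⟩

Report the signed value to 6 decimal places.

-0.109109  (= −√(1/84))

√[5·3!2!2!/8! · 1!4!4!1!2!2!] = √(48/7)
  +(−1)^2/∏(2,1,2,2,0,0)! = 1/8  (running 1/8)
  +(−1)^3/∏(3,0,1,1,1,1)! = -1/6  (running -1/24)
⟨..|..⟩ = √(48/7)·(-1/24) = -0.109109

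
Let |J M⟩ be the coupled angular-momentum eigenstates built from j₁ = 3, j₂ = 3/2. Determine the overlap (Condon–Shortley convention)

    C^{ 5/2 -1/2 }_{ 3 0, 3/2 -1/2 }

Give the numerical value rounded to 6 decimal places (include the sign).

−√(6/35) ≈ -0.414039

√[6·2!4!1!/8! · 3!3!1!2!2!3!] = √(216/35)
  +(−1)^0/∏(0,2,3,1,1,0)! = 1/12  (running 1/12)
  +(−1)^1/∏(1,1,2,0,2,1)! = -1/4  (running -1/6)
⟨..|..⟩ = √(216/35)·(-1/6) = -0.414039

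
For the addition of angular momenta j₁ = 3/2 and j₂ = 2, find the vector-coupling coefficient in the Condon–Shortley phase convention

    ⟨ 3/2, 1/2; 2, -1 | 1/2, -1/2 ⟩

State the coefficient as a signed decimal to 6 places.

-0.547723  (= −√(3/10))

j₁+j₂−J=3  J+j₁−j₂=0  J−j₁+j₂=1  j₁+j₂+J+1=5
(j₁±m₁, j₂±m₂, J±M) = (2,1,1,3,0,1)
P² = 6/5
sum k=1..1:
  [1] −1/2 = -1/2
S = -1/2
C² = P²·S² = 3/10 ; C = -0.547723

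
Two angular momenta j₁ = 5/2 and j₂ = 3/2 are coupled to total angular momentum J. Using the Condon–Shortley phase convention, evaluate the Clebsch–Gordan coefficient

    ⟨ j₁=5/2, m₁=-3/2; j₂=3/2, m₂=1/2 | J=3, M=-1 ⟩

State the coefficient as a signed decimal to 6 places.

√[7·1!4!2!/8! · 1!4!2!1!2!4!] = √(96/5)
  +(−1)^0/∏(0,1,4,2,0,0)! = 1/48  (running 1/48)
  +(−1)^1/∏(1,0,3,1,1,1)! = -1/6  (running -7/48)
⟨..|..⟩ = √(96/5)·(-7/48) = -0.639010

−√(49/120) ≈ -0.639010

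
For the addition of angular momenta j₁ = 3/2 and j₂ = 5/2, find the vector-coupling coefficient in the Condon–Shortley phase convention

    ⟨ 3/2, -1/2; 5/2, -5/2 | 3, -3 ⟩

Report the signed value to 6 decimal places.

j₁+j₂−J=1  J+j₁−j₂=2  J−j₁+j₂=4  j₁+j₂+J+1=8
(j₁±m₁, j₂±m₂, J±M) = (1,2,0,5,0,6)
P² = 1440
sum k=0..0:
  [0] +1/48 = 1/48
S = 1/48
C² = P²·S² = 5/8 ; C = +0.790569

+√(5/8) = +0.790569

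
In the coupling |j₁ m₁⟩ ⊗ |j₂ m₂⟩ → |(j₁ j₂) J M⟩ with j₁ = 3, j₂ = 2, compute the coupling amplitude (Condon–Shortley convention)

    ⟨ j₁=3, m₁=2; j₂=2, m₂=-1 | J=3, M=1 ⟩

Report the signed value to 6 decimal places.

+√(1/4) ≈ +0.500000

triangle: 2!·4!·2!/9! = 96/362880
(j±m)!: 5!·1!·1!·3!·4!·2! = 34560
prefactor² = (2J+1)·Δ·N² = 64
  k=0: +1/(0!·2!·1!·1!·3!·1!) = 1/12
  k=1: −1/(1!·1!·0!·0!·4!·2!) = -1/48
Σ = 1/16  ⇒  CG² = 64·1/16² = 1/4
CG = +√(1/4) = +0.500000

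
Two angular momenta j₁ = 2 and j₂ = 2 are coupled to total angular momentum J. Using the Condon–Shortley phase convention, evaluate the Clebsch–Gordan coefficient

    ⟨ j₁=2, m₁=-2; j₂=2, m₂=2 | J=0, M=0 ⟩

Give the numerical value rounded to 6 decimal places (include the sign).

+√(1/5) ≈ +0.447214

j₁+j₂−J=4  J+j₁−j₂=0  J−j₁+j₂=0  j₁+j₂+J+1=5
(j₁±m₁, j₂±m₂, J±M) = (0,4,4,0,0,0)
P² = 576/5
sum k=4..4:
  [4] +1/24 = 1/24
S = 1/24
C² = P²·S² = 1/5 ; C = +0.447214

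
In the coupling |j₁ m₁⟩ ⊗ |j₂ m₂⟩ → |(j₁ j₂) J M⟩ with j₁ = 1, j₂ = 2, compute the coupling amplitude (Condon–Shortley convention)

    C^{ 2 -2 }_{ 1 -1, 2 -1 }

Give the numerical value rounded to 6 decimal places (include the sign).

triangle: 1!×1!×3!/6! = 6/720
(j±m)!: 0!×2!×1!×3!×0!×4! = 288
prefactor² = (2J+1)×Δ×N² = 12
  k=1: −1/(1!×0!×1!×0!×0!×3!) = -1/6
Σ = -1/6  ⇒  CG² = 12×(-1/6)² = 1/3
CG = −√(1/3) = -0.577350

-0.577350  (= −√(1/3))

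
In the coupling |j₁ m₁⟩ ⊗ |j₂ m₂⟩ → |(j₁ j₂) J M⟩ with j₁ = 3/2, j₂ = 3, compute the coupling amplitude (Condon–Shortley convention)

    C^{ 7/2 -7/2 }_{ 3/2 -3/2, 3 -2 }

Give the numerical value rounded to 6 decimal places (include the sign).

j₁+j₂−J=1  J+j₁−j₂=2  J−j₁+j₂=5  j₁+j₂+J+1=9
(j₁±m₁, j₂±m₂, J±M) = (0,3,1,5,0,7)
P² = 19200
sum k=1..1:
  [1] −1/240 = -1/240
S = -1/240
C² = P²·S² = 1/3 ; C = -0.577350

−√(1/3) = -0.577350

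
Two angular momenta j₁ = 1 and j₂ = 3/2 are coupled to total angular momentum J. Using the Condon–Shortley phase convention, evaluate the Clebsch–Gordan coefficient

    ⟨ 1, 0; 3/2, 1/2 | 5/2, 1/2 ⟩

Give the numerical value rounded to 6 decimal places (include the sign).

triangle: 0!*2!*3!/6! = 12/720
(j±m)!: 1!*1!*2!*1!*3!*2! = 24
prefactor² = (2J+1)*Δ*N² = 12/5
  k=0: +1/(0!*0!*1!*2!*1!*1!) = 1/2
Σ = 1/2  ⇒  CG² = 12/5*1/2² = 3/5
CG = +√(3/5) = +0.774597

+0.774597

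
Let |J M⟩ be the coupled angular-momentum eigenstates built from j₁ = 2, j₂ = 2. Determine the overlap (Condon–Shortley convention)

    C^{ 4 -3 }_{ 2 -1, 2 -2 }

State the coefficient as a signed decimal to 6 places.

√[9·0!4!4!/9! · 1!3!0!4!1!7!] = √(10368)
  +(−1)^0/∏(0,0,3,0,1,4)! = 1/144  (running 1/144)
⟨..|..⟩ = √(10368)·(1/144) = +0.707107

+√(1/2) ≈ +0.707107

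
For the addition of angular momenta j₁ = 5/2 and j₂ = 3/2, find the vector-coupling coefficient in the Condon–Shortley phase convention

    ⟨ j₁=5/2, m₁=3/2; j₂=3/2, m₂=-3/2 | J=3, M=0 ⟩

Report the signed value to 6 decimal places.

triangle: 1!·4!·2!/8! = 48/40320
(j±m)!: 4!·1!·0!·3!·3!·3! = 5184
prefactor² = (2J+1)·Δ·N² = 216/5
  k=0: +1/(0!·1!·1!·0!·3!·2!) = 1/12
Σ = 1/12  ⇒  CG² = 216/5·1/12² = 3/10
CG = +√(3/10) = +0.547723

+0.547723  (= +√(3/10))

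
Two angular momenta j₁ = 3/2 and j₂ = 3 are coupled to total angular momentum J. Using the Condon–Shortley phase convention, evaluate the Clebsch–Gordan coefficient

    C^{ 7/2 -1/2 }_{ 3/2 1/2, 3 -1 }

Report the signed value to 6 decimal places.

j₁+j₂−J=1  J+j₁−j₂=2  J−j₁+j₂=5  j₁+j₂+J+1=9
(j₁±m₁, j₂±m₂, J±M) = (2,1,2,4,3,4)
P² = 512/7
sum k=0..1:
  [0] +1/12 = 1/12
  [1] −1/48 = -1/48
S = 1/16
C² = P²·S² = 2/7 ; C = +0.534522

+0.534522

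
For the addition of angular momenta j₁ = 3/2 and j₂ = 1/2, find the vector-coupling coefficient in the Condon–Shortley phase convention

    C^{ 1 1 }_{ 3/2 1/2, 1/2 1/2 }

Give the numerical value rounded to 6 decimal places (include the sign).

−√(1/4) ≈ -0.500000

triangle: 1!·2!·0!/4! = 2/24
(j±m)!: 2!·1!·1!·0!·2!·0! = 4
prefactor² = (2J+1)·Δ·N² = 1
  k=1: −1/(1!·0!·0!·0!·2!·0!) = -1/2
Σ = -1/2  ⇒  CG² = 1·(-1/2)² = 1/4
CG = −√(1/4) = -0.500000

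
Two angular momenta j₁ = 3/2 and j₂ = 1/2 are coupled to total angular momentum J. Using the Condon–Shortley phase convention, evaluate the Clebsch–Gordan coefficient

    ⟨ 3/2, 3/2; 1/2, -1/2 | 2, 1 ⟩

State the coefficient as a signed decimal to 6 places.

+√(1/4) = +0.500000

j₁+j₂−J=0  J+j₁−j₂=3  J−j₁+j₂=1  j₁+j₂+J+1=5
(j₁±m₁, j₂±m₂, J±M) = (3,0,0,1,3,1)
P² = 9
sum k=0..0:
  [0] +1/6 = 1/6
S = 1/6
C² = P²·S² = 1/4 ; C = +0.500000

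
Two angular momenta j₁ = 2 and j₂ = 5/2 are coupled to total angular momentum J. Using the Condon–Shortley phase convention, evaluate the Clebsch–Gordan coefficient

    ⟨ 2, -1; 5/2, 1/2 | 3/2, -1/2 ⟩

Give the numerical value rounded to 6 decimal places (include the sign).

+0.487950  (= +√(5/21))

triangle: 3!*1!*2!/7! = 12/5040
(j±m)!: 1!*3!*3!*2!*1!*2! = 144
prefactor² = (2J+1)*Δ*N² = 48/35
  k=2: +1/(2!*1!*1!*1!*0!*1!) = 1/2
  k=3: −1/(3!*0!*0!*0!*1!*2!) = -1/12
Σ = 5/12  ⇒  CG² = 48/35*5/12² = 5/21
CG = +√(5/21) = +0.487950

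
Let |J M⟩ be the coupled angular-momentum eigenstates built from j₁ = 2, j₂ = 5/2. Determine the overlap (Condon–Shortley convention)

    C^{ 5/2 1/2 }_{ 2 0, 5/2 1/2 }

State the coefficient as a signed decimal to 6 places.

j₁+j₂−J=2  J+j₁−j₂=2  J−j₁+j₂=3  j₁+j₂+J+1=8
(j₁±m₁, j₂±m₂, J±M) = (2,2,3,2,3,2)
P² = 72/35
sum k=0..2:
  [0] +1/24 = 1/24
  [1] −1/2 = -1/2
  [2] +1/8 = 1/8
S = -1/3
C² = P²·S² = 8/35 ; C = -0.478091

−√(8/35) ≈ -0.478091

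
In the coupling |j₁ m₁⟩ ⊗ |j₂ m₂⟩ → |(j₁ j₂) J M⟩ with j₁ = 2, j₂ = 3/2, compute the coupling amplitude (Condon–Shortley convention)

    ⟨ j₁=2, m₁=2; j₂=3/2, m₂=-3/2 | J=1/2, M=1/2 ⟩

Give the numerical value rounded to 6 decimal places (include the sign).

+0.632456  (= +√(2/5))

j₁+j₂−J=3  J+j₁−j₂=1  J−j₁+j₂=0  j₁+j₂+J+1=5
(j₁±m₁, j₂±m₂, J±M) = (4,0,0,3,1,0)
P² = 72/5
sum k=0..0:
  [0] +1/6 = 1/6
S = 1/6
C² = P²·S² = 2/5 ; C = +0.632456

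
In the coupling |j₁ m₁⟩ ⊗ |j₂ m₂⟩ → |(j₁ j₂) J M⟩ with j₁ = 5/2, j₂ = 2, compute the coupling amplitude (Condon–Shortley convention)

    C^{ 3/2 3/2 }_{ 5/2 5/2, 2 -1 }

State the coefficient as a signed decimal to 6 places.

triangle: 3!·2!·1!/7! = 12/5040
(j±m)!: 5!·0!·1!·3!·3!·0! = 4320
prefactor² = (2J+1)·Δ·N² = 288/7
  k=0: +1/(0!·3!·0!·1!·2!·0!) = 1/12
Σ = 1/12  ⇒  CG² = 288/7·1/12² = 2/7
CG = +√(2/7) = +0.534522

+0.534522  (= +√(2/7))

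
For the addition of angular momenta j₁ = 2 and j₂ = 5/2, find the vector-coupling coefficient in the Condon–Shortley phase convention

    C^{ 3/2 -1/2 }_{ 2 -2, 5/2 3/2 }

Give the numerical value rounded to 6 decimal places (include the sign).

-0.552052  (= −√(32/105))

triangle: 3!*1!*2!/7! = 12/5040
(j±m)!: 0!*4!*4!*1!*1!*2! = 1152
prefactor² = (2J+1)*Δ*N² = 384/35
  k=3: −1/(3!*0!*1!*1!*0!*1!) = -1/6
Σ = -1/6  ⇒  CG² = 384/35*(-1/6)² = 32/105
CG = −√(32/105) = -0.552052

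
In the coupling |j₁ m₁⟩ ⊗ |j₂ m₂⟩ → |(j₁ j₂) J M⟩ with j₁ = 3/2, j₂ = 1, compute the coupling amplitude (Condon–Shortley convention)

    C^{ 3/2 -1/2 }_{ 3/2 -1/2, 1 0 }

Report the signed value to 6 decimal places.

−√(1/15) ≈ -0.258199

√[4·1!2!1!/5! · 1!2!1!1!1!2!] = √(4/15)
  +(−1)^0/∏(0,1,2,1,0,0)! = 1/2  (running 1/2)
  +(−1)^1/∏(1,0,1,0,1,1)! = -1  (running -1/2)
⟨..|..⟩ = √(4/15)·(-1/2) = -0.258199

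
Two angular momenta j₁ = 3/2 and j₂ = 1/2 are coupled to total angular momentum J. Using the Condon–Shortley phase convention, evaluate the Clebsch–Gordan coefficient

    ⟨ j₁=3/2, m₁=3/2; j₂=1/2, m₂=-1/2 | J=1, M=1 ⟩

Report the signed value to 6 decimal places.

+√(3/4) ≈ +0.866025

√[3·1!2!0!/4! · 3!0!0!1!2!0!] = √(3)
  +(−1)^0/∏(0,1,0,0,2,0)! = 1/2  (running 1/2)
⟨..|..⟩ = √(3)·(1/2) = +0.866025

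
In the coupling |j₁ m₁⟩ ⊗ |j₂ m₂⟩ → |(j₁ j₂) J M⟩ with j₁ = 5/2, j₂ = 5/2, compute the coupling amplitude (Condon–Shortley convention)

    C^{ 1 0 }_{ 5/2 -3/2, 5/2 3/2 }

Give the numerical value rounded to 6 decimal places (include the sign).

-0.358569

j₁+j₂−J=4  J+j₁−j₂=1  J−j₁+j₂=1  j₁+j₂+J+1=7
(j₁±m₁, j₂±m₂, J±M) = (1,4,4,1,1,1)
P² = 288/35
sum k=3..4:
  [3] −1/6 = -1/6
  [4] +1/24 = 1/24
S = -1/8
C² = P²·S² = 9/70 ; C = -0.358569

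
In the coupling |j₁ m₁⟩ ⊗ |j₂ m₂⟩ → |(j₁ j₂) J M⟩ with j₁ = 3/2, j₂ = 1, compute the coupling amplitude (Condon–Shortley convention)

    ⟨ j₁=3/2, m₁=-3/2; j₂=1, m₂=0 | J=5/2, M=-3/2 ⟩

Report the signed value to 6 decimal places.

j₁+j₂−J=0  J+j₁−j₂=3  J−j₁+j₂=2  j₁+j₂+J+1=6
(j₁±m₁, j₂±m₂, J±M) = (0,3,1,1,1,4)
P² = 72/5
sum k=0..0:
  [0] +1/6 = 1/6
S = 1/6
C² = P²·S² = 2/5 ; C = +0.632456

+√(2/5) ≈ +0.632456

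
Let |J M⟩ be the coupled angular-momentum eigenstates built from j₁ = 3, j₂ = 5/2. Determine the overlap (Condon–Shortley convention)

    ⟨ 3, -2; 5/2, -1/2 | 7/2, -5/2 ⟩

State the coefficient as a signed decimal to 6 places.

triangle: 2!*4!*3!/10! = 288/3628800
(j±m)!: 1!*5!*2!*3!*1!*6! = 1036800
prefactor² = (2J+1)*Δ*N² = 4608/7
  k=1: −1/(1!*1!*4!*1!*0!*2!) = -1/48
  k=2: +1/(2!*0!*3!*0!*1!*3!) = 1/72
Σ = -1/144  ⇒  CG² = 4608/7*(-1/144)² = 2/63
CG = −√(2/63) = -0.178174

−√(2/63) ≈ -0.178174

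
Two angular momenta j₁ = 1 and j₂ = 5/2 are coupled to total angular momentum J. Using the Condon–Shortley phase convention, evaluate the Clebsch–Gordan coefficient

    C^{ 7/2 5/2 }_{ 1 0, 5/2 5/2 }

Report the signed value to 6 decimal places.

+0.534522

j₁+j₂−J=0  J+j₁−j₂=2  J−j₁+j₂=5  j₁+j₂+J+1=8
(j₁±m₁, j₂±m₂, J±M) = (1,1,5,0,6,1)
P² = 28800/7
sum k=0..0:
  [0] +1/120 = 1/120
S = 1/120
C² = P²·S² = 2/7 ; C = +0.534522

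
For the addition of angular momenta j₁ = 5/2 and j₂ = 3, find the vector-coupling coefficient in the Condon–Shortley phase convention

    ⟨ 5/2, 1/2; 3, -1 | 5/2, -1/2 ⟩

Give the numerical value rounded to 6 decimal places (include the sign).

−√(8/35) = -0.478091

j₁+j₂−J=3  J+j₁−j₂=2  J−j₁+j₂=3  j₁+j₂+J+1=9
(j₁±m₁, j₂±m₂, J±M) = (3,2,2,4,2,3)
P² = 288/35
sum k=0..2:
  [0] +1/24 = 1/24
  [1] −1/4 = -1/4
  [2] +1/24 = 1/24
S = -1/6
C² = P²·S² = 8/35 ; C = -0.478091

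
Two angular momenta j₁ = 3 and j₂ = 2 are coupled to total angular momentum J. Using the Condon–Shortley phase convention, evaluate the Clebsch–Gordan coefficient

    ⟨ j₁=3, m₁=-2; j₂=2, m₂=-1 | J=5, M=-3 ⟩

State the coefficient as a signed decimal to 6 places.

+0.730297

√[11·0!6!4!/11! · 1!5!1!3!2!8!] = √(276480)
  +(−1)^0/∏(0,0,5,1,1,3)! = 1/720  (running 1/720)
⟨..|..⟩ = √(276480)·(1/720) = +0.730297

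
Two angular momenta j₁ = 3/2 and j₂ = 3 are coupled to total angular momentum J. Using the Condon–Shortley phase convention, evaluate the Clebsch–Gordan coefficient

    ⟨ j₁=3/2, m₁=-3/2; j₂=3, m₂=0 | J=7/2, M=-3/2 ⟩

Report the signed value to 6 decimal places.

triangle: 1!·2!·5!/9! = 240/362880
(j±m)!: 0!·3!·3!·3!·2!·5! = 51840
prefactor² = (2J+1)·Δ·N² = 1920/7
  k=1: −1/(1!·0!·2!·2!·0!·3!) = -1/24
Σ = -1/24  ⇒  CG² = 1920/7·(-1/24)² = 10/21
CG = −√(10/21) = -0.690066

-0.690066  (= −√(10/21))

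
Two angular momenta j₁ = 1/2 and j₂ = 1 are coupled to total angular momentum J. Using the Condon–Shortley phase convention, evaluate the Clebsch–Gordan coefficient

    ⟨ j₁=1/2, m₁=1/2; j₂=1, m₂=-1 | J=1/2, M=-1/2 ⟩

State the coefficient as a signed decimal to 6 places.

+√(2/3) = +0.816497

√[2·1!0!1!/3! · 1!0!0!2!0!1!] = √(2/3)
  +(−1)^0/∏(0,1,0,0,0,1)! = 1  (running 1)
⟨..|..⟩ = √(2/3)·(1) = +0.816497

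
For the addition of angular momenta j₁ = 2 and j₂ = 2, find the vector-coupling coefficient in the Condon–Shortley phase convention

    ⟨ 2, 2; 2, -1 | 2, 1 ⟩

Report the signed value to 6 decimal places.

+√(3/7) = +0.654654

triangle: 2!*2!*2!/7! = 8/5040
(j±m)!: 4!*0!*1!*3!*3!*1! = 864
prefactor² = (2J+1)*Δ*N² = 48/7
  k=0: +1/(0!*2!*0!*1!*2!*1!) = 1/4
Σ = 1/4  ⇒  CG² = 48/7*1/4² = 3/7
CG = +√(3/7) = +0.654654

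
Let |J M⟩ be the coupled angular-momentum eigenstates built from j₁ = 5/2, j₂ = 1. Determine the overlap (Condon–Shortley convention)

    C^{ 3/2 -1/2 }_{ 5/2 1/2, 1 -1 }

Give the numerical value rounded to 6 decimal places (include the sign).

+√(1/5) ≈ +0.447214

√[4·2!3!0!/6! · 3!2!0!2!1!2!] = √(16/5)
  +(−1)^0/∏(0,2,2,0,1,0)! = 1/4  (running 1/4)
⟨..|..⟩ = √(16/5)·(1/4) = +0.447214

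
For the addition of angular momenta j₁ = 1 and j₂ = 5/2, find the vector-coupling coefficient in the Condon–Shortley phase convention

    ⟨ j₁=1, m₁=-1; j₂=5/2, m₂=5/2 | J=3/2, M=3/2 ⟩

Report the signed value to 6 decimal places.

+0.816497  (= +√(2/3))

triangle: 2!×0!×3!/6! = 12/720
(j±m)!: 0!×2!×5!×0!×3!×0! = 1440
prefactor² = (2J+1)×Δ×N² = 96
  k=2: +1/(2!×0!×0!×3!×0!×0!) = 1/12
Σ = 1/12  ⇒  CG² = 96×1/12² = 2/3
CG = +√(2/3) = +0.816497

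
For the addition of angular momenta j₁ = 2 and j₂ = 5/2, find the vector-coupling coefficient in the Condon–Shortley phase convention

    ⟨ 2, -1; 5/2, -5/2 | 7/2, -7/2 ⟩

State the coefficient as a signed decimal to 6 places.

+√(5/9) = +0.745356

triangle: 1!×3!×4!/9! = 144/362880
(j±m)!: 1!×3!×0!×5!×0!×7! = 3628800
prefactor² = (2J+1)×Δ×N² = 11520
  k=0: +1/(0!×1!×3!×0!×0!×4!) = 1/144
Σ = 1/144  ⇒  CG² = 11520×1/144² = 5/9
CG = +√(5/9) = +0.745356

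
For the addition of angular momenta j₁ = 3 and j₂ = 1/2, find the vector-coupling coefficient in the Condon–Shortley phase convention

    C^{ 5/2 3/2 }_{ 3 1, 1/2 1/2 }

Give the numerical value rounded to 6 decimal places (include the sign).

-0.534522

√[6·1!5!0!/7! · 4!2!1!0!4!1!] = √(1152/7)
  +(−1)^1/∏(1,0,1,0,4,0)! = -1/24  (running -1/24)
⟨..|..⟩ = √(1152/7)·(-1/24) = -0.534522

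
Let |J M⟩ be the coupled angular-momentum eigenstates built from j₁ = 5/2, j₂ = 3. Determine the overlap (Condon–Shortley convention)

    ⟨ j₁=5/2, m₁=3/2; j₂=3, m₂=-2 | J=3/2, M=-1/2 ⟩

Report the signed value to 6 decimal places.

−√(1/21) ≈ -0.218218

j₁+j₂−J=4  J+j₁−j₂=1  J−j₁+j₂=2  j₁+j₂+J+1=8
(j₁±m₁, j₂±m₂, J±M) = (4,1,1,5,1,2)
P² = 192/7
sum k=0..1:
  [0] +1/24 = 1/24
  [1] −1/12 = -1/12
S = -1/24
C² = P²·S² = 1/21 ; C = -0.218218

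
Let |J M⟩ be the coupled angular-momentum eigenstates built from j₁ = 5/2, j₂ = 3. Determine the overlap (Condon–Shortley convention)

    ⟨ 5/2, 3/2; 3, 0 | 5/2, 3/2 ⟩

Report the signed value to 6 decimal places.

−√(7/30) = -0.483046

√[6·3!2!3!/9! · 4!1!3!3!4!1!] = √(864/35)
  +(−1)^0/∏(0,3,1,3,1,0)! = 1/36  (running 1/36)
  +(−1)^1/∏(1,2,0,2,2,1)! = -1/8  (running -7/72)
⟨..|..⟩ = √(864/35)·(-7/72) = -0.483046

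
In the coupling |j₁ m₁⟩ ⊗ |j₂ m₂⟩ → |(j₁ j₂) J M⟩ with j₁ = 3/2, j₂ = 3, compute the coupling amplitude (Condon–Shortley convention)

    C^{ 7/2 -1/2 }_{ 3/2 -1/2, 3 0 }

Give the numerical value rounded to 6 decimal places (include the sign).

-0.308607  (= −√(2/21))

√[8·1!2!5!/9! · 1!2!3!3!3!4!] = √(384/7)
  +(−1)^0/∏(0,1,2,3,0,2)! = 1/24  (running 1/24)
  +(−1)^1/∏(1,0,1,2,1,3)! = -1/12  (running -1/24)
⟨..|..⟩ = √(384/7)·(-1/24) = -0.308607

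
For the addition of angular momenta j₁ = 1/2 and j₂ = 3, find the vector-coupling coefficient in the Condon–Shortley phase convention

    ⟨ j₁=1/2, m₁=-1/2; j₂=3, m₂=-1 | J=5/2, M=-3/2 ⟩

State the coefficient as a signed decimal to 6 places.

√[6·1!0!5!/7! · 0!1!2!4!1!4!] = √(1152/7)
  +(−1)^1/∏(1,0,0,1,0,4)! = -1/24  (running -1/24)
⟨..|..⟩ = √(1152/7)·(-1/24) = -0.534522

-0.534522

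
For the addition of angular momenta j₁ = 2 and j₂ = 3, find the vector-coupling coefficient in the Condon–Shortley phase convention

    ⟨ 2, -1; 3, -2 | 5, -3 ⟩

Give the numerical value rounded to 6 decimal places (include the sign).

+√(8/15) ≈ +0.730297

j₁+j₂−J=0  J+j₁−j₂=4  J−j₁+j₂=6  j₁+j₂+J+1=11
(j₁±m₁, j₂±m₂, J±M) = (1,3,1,5,2,8)
P² = 276480
sum k=0..0:
  [0] +1/720 = 1/720
S = 1/720
C² = P²·S² = 8/15 ; C = +0.730297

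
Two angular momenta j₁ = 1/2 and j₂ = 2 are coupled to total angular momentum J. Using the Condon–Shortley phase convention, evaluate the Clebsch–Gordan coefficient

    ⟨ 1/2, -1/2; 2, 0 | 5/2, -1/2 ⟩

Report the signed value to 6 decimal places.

j₁+j₂−J=0  J+j₁−j₂=1  J−j₁+j₂=4  j₁+j₂+J+1=6
(j₁±m₁, j₂±m₂, J±M) = (0,1,2,2,2,3)
P² = 48/5
sum k=0..0:
  [0] +1/4 = 1/4
S = 1/4
C² = P²·S² = 3/5 ; C = +0.774597

+0.774597  (= +√(3/5))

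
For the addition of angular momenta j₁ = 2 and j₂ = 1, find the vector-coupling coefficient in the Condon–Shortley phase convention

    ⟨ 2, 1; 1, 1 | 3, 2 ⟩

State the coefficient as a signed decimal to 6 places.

triangle: 0!*4!*2!/7! = 48/5040
(j±m)!: 3!*1!*2!*0!*5!*1! = 1440
prefactor² = (2J+1)*Δ*N² = 96
  k=0: +1/(0!*0!*1!*2!*3!*0!) = 1/12
Σ = 1/12  ⇒  CG² = 96*1/12² = 2/3
CG = +√(2/3) = +0.816497

+√(2/3) = +0.816497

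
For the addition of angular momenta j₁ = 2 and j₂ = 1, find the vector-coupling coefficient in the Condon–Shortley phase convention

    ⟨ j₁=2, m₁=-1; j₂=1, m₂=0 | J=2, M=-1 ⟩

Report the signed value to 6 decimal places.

triangle: 1!×3!×1!/6! = 6/720
(j±m)!: 1!×3!×1!×1!×1!×3! = 36
prefactor² = (2J+1)×Δ×N² = 3/2
  k=0: +1/(0!×1!×3!×1!×0!×0!) = 1/6
  k=1: −1/(1!×0!×2!×0!×1!×1!) = -1/2
Σ = -1/3  ⇒  CG² = 3/2×(-1/3)² = 1/6
CG = −√(1/6) = -0.408248

−√(1/6) ≈ -0.408248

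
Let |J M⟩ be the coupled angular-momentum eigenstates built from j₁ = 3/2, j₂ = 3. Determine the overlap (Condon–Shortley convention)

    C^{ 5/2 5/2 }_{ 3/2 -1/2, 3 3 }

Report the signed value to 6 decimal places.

+√(15/28) = +0.731925

triangle: 2!·1!·4!/8! = 48/40320
(j±m)!: 1!·2!·6!·0!·5!·0! = 172800
prefactor² = (2J+1)·Δ·N² = 8640/7
  k=2: +1/(2!·0!·0!·4!·1!·0!) = 1/48
Σ = 1/48  ⇒  CG² = 8640/7·1/48² = 15/28
CG = +√(15/28) = +0.731925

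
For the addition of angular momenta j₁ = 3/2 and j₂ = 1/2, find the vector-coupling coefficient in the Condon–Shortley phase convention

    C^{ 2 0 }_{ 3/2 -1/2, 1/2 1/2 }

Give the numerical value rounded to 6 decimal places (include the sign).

+√(1/2) ≈ +0.707107

j₁+j₂−J=0  J+j₁−j₂=3  J−j₁+j₂=1  j₁+j₂+J+1=5
(j₁±m₁, j₂±m₂, J±M) = (1,2,1,0,2,2)
P² = 2
sum k=0..0:
  [0] +1/2 = 1/2
S = 1/2
C² = P²·S² = 1/2 ; C = +0.707107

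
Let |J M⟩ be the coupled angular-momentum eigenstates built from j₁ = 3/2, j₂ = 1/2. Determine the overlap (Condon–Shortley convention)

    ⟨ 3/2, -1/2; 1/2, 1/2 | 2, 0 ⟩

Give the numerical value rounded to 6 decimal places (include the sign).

+0.707107

j₁+j₂−J=0  J+j₁−j₂=3  J−j₁+j₂=1  j₁+j₂+J+1=5
(j₁±m₁, j₂±m₂, J±M) = (1,2,1,0,2,2)
P² = 2
sum k=0..0:
  [0] +1/2 = 1/2
S = 1/2
C² = P²·S² = 1/2 ; C = +0.707107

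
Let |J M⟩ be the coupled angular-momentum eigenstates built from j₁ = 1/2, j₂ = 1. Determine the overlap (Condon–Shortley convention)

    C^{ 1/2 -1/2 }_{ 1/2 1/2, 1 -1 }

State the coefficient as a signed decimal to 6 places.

+√(2/3) ≈ +0.816497

triangle: 1!·0!·1!/3! = 1/6
(j±m)!: 1!·0!·0!·2!·0!·1! = 2
prefactor² = (2J+1)·Δ·N² = 2/3
  k=0: +1/(0!·1!·0!·0!·0!·1!) = 1
Σ = 1  ⇒  CG² = 2/3·1² = 2/3
CG = +√(2/3) = +0.816497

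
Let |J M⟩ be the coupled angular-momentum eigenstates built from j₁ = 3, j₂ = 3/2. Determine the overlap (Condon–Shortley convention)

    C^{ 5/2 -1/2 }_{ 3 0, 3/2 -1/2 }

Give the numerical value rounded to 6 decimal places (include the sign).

−√(6/35) = -0.414039

j₁+j₂−J=2  J+j₁−j₂=4  J−j₁+j₂=1  j₁+j₂+J+1=8
(j₁±m₁, j₂±m₂, J±M) = (3,3,1,2,2,3)
P² = 216/35
sum k=0..1:
  [0] +1/12 = 1/12
  [1] −1/4 = -1/4
S = -1/6
C² = P²·S² = 6/35 ; C = -0.414039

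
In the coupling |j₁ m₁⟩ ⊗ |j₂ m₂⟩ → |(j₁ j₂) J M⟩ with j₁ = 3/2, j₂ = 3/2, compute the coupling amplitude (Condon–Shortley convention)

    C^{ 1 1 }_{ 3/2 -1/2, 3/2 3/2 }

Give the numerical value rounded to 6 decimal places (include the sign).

+√(3/10) ≈ +0.547723

triangle: 2!×1!×1!/5! = 2/120
(j±m)!: 1!×2!×3!×0!×2!×0! = 24
prefactor² = (2J+1)×Δ×N² = 6/5
  k=2: +1/(2!×0!×0!×1!×1!×0!) = 1/2
Σ = 1/2  ⇒  CG² = 6/5×1/2² = 3/10
CG = +√(3/10) = +0.547723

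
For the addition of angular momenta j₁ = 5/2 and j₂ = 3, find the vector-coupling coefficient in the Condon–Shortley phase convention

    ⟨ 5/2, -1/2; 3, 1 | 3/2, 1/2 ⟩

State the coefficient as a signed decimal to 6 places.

triangle: 4!×1!×2!/8! = 48/40320
(j±m)!: 2!×3!×4!×2!×2!×1! = 1152
prefactor² = (2J+1)×Δ×N² = 192/35
  k=2: +1/(2!×2!×1!×2!×0!×0!) = 1/8
  k=3: −1/(3!×1!×0!×1!×1!×1!) = -1/6
Σ = -1/24  ⇒  CG² = 192/35×(-1/24)² = 1/105
CG = −√(1/105) = -0.097590

−√(1/105) ≈ -0.097590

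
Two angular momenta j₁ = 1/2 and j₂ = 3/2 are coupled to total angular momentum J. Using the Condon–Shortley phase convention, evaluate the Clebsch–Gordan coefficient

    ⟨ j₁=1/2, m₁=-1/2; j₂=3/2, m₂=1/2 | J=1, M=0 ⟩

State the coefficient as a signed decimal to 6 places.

-0.707107  (= −√(1/2))

√[3·1!0!2!/4! · 0!1!2!1!1!1!] = √(1/2)
  +(−1)^1/∏(1,0,0,1,0,1)! = -1  (running -1)
⟨..|..⟩ = √(1/2)·(-1) = -0.707107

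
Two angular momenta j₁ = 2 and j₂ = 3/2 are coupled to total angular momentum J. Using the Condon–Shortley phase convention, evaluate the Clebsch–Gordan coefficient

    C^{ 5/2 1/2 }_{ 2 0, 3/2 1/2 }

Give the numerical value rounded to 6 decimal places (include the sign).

j₁+j₂−J=1  J+j₁−j₂=3  J−j₁+j₂=2  j₁+j₂+J+1=7
(j₁±m₁, j₂±m₂, J±M) = (2,2,2,1,3,2)
P² = 48/35
sum k=0..1:
  [0] +1/4 = 1/4
  [1] −1/2 = -1/2
S = -1/4
C² = P²·S² = 3/35 ; C = -0.292770

−√(3/35) ≈ -0.292770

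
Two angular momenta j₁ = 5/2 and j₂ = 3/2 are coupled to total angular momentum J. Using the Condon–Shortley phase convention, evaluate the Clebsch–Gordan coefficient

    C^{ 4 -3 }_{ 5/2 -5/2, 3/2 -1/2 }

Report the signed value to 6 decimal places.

+√(3/8) ≈ +0.612372

triangle: 0!*5!*3!/9! = 720/362880
(j±m)!: 0!*5!*1!*2!*1!*7! = 1209600
prefactor² = (2J+1)*Δ*N² = 21600
  k=0: +1/(0!*0!*5!*1!*0!*2!) = 1/240
Σ = 1/240  ⇒  CG² = 21600*1/240² = 3/8
CG = +√(3/8) = +0.612372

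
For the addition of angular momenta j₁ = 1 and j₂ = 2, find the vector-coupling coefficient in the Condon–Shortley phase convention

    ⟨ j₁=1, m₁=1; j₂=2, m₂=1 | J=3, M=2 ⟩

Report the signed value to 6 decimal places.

+0.816497  (= +√(2/3))

√[7·0!2!4!/7! · 2!0!3!1!5!1!] = √(96)
  +(−1)^0/∏(0,0,0,3,2,1)! = 1/12  (running 1/12)
⟨..|..⟩ = √(96)·(1/12) = +0.816497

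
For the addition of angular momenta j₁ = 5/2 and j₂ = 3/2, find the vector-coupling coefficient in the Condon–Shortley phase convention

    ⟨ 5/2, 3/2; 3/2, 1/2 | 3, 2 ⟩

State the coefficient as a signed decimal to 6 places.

+0.288675  (= +√(1/12))

triangle: 1!×4!×2!/8! = 48/40320
(j±m)!: 4!×1!×2!×1!×5!×1! = 5760
prefactor² = (2J+1)×Δ×N² = 48
  k=0: +1/(0!×1!×1!×2!×3!×0!) = 1/12
  k=1: −1/(1!×0!×0!×1!×4!×1!) = -1/24
Σ = 1/24  ⇒  CG² = 48×1/24² = 1/12
CG = +√(1/12) = +0.288675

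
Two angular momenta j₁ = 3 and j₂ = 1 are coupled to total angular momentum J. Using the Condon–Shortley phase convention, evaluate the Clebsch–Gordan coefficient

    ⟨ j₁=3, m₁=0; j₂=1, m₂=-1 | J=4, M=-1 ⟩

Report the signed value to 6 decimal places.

+0.597614

j₁+j₂−J=0  J+j₁−j₂=6  J−j₁+j₂=2  j₁+j₂+J+1=9
(j₁±m₁, j₂±m₂, J±M) = (3,3,0,2,3,5)
P² = 12960/7
sum k=0..0:
  [0] +1/72 = 1/72
S = 1/72
C² = P²·S² = 5/14 ; C = +0.597614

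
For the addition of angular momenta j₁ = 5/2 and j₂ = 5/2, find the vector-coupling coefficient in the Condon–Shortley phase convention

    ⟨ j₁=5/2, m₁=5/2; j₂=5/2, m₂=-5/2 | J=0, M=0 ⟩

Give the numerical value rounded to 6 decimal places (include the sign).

+0.408248

j₁+j₂−J=5  J+j₁−j₂=0  J−j₁+j₂=0  j₁+j₂+J+1=6
(j₁±m₁, j₂±m₂, J±M) = (5,0,0,5,0,0)
P² = 2400
sum k=0..0:
  [0] +1/120 = 1/120
S = 1/120
C² = P²·S² = 1/6 ; C = +0.408248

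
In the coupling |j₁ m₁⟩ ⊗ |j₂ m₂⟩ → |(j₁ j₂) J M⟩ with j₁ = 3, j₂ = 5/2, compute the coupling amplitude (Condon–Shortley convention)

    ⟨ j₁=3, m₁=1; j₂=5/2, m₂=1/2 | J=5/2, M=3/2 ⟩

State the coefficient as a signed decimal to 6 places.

−√(1/35) = -0.169031

√[6·3!3!2!/9! · 4!2!3!2!4!1!] = √(576/35)
  +(−1)^1/∏(1,2,1,2,2,0)! = -1/8  (running -1/8)
  +(−1)^2/∏(2,1,0,1,3,1)! = 1/12  (running -1/24)
⟨..|..⟩ = √(576/35)·(-1/24) = -0.169031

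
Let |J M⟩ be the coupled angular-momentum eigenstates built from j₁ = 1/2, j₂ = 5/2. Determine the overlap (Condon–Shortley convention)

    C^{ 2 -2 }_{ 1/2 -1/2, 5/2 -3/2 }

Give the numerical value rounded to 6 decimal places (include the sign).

-0.408248

j₁+j₂−J=1  J+j₁−j₂=0  J−j₁+j₂=4  j₁+j₂+J+1=6
(j₁±m₁, j₂±m₂, J±M) = (0,1,1,4,0,4)
P² = 96
sum k=1..1:
  [1] −1/24 = -1/24
S = -1/24
C² = P²·S² = 1/6 ; C = -0.408248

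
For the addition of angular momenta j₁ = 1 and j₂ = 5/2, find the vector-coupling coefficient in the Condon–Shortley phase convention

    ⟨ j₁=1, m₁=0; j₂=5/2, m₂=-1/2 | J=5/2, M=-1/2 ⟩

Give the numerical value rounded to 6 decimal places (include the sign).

+√(1/35) ≈ +0.169031

triangle: 1!·1!·4!/7! = 24/5040
(j±m)!: 1!·1!·2!·3!·2!·3! = 144
prefactor² = (2J+1)·Δ·N² = 144/35
  k=0: +1/(0!·1!·1!·2!·0!·2!) = 1/4
  k=1: −1/(1!·0!·0!·1!·1!·3!) = -1/6
Σ = 1/12  ⇒  CG² = 144/35·1/12² = 1/35
CG = +√(1/35) = +0.169031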